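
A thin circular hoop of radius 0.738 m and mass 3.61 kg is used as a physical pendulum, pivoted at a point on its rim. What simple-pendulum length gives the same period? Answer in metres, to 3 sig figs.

The equivalent simple-pendulum length is L_eq = I/(md), where I is about the pivot and d = 0.7380 m.
I_cm = mR² = 1.966 kg·m², so I = I_cm + md² = 1.966 + 1.966 = 3.932 kg·m².
L_eq = 3.932/(3.61 × 0.7380) = 1.48 m.

1.48 m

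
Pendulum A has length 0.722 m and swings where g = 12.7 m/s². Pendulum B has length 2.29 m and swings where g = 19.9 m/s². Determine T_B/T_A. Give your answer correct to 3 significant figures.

1.42

T = 2π√(L/g), so T_B/T_A = √((L_B/g_B)/(L_A/g_A)) = √((2.29/19.9)/(0.722/12.7)) = 1.42.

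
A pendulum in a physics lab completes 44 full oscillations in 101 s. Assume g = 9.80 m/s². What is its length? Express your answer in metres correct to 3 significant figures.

T = 101/44 = 2.295 s.
From T = 2π√(L/g), L = gT²/(4π²) = 9.80 × 2.295²/(4π²) = 1.31 m.

1.31 m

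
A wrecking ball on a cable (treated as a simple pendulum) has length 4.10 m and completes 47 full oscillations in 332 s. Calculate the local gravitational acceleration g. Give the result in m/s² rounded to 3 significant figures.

3.24 m/s²

T = 332/47 = 7.064 s.
From T = 2π√(L/g), g = 4π²L/T² = 4π² × 4.10/7.064² = 3.24 m/s².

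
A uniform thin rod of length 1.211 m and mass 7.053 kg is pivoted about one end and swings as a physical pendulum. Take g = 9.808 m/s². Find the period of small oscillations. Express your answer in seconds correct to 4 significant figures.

For a physical pendulum T = 2π√(I/(mgd)), with d = 0.60550 m from pivot to centre of mass.
I_cm = mL²/12 = 7.053 × 1.211²/12 = 0.86195 kg·m²; I = I_cm + md² = 0.86195 + 7.053 × 0.60550² = 3.4478 kg·m².
T = 2π√(3.4478/(7.053 × 9.808 × 0.60550)) = 1.803 s.

1.803 s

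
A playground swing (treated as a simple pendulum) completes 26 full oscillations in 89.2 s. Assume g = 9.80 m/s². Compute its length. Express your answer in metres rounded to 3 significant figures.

2.92 m

T = 89.2/26 = 3.431 s.
From T = 2π√(L/g), L = gT²/(4π²) = 9.80 × 3.431²/(4π²) = 2.92 m.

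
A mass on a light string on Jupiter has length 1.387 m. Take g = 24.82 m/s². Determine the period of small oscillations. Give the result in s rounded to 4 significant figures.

1.485 s

T = 2π√(L/g) = 2π√(1.387/24.82) = 2π × 0.23639 = 1.485 s.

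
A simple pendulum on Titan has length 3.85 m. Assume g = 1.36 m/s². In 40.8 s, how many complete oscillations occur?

3

T = 2π√(L/g) = 2π√(3.85/1.36) = 10.57 s.
Number of complete oscillations = ⌊40.8/10.57⌋ = ⌊3.859⌋ = 3.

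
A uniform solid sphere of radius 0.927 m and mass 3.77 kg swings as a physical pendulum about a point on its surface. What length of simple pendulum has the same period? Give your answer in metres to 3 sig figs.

1.30 m

The equivalent simple-pendulum length is L_eq = I/(md), where I is about the pivot and d = 0.9270 m.
I_cm = (2/5)mR² = 1.296 kg·m², so I = I_cm + md² = 1.296 + 3.240 = 4.536 kg·m².
L_eq = 4.536/(3.77 × 0.9270) = 1.30 m.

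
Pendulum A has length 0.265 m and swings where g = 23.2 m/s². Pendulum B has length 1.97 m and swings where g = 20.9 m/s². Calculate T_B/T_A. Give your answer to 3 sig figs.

T = 2π√(L/g), so T_B/T_A = √((L_B/g_B)/(L_A/g_A)) = √((1.97/20.9)/(0.265/23.2)) = 2.87.

2.87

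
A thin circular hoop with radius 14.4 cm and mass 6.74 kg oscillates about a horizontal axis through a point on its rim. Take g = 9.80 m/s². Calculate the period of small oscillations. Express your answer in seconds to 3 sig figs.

I_cm = mr² = 0.1398 kg·m². The pivot is at distance d = 0.144 m from the centre of mass.
By the parallel-axis theorem, I = I_cm + md² = 0.1398 + 0.1398 = 0.2795 kg·m².
T = 2π√(I/(mgd)) = 2π√(0.2795/(6.74 × 9.80 × 0.144)) = 1.08 s.

1.08 s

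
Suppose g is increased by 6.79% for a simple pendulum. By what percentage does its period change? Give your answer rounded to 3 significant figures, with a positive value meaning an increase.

T ∝ 1/√g, so T'/T = 1/√(1.068) = 0.9677.
Percentage change in T = (0.9677 − 1) × 100% = -3.23%.

-3.23%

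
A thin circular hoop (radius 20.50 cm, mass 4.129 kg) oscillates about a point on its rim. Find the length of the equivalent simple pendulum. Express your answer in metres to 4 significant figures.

0.4100 m

The equivalent simple-pendulum length is L_eq = I/(md), where I is about the pivot and d = 0.20500 m.
I_cm = mR² = 0.17352 kg·m², so I = I_cm + md² = 0.17352 + 0.17352 = 0.34704 kg·m².
L_eq = 0.34704/(4.129 × 0.20500) = 0.4100 m.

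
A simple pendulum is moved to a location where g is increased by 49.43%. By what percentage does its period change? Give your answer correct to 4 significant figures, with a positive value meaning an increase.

T ∝ 1/√g, so T'/T = 1/√(1.4943) = 0.81805.
Percentage change in T = (0.81805 − 1) × 100% = -18.19%.

-18.19%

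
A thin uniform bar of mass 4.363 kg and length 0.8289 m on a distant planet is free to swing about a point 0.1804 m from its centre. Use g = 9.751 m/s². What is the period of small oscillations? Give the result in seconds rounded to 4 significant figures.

For a physical pendulum T = 2π√(I/(mgd)), with d = 0.18040 m from pivot to centre of mass.
I_cm = mL²/12 = 4.363 × 0.8289²/12 = 0.24981 kg·m²; I = I_cm + md² = 0.24981 + 4.363 × 0.18040² = 0.39180 kg·m².
T = 2π√(0.39180/(4.363 × 9.751 × 0.18040)) = 1.420 s.

1.420 s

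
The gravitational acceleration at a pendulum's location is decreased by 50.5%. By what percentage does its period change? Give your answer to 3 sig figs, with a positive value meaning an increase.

42.1%

T ∝ 1/√g, so T'/T = 1/√(0.4950) = 1.421.
Percentage change in T = (1.421 − 1) × 100% = 42.1%.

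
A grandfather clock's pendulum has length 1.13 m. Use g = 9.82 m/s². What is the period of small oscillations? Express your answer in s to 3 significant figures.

2.13 s

T = 2π√(L/g) = 2π√(1.13/9.82) = 2π × 0.3392 = 2.13 s.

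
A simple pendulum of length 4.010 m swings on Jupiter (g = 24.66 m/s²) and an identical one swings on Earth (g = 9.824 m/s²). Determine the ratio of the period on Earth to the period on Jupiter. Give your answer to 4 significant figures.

T ∝ 1/√g, so T₂/T₁ = √(g₁/g₂) = √(24.66/9.824) = 1.584.

1.584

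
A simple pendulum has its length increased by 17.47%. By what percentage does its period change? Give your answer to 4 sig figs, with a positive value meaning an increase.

T ∝ √L, so T'/T = √(1.1747) = 1.0838.
Percentage change in T = (1.0838 − 1) × 100% = 8.384%.

8.384%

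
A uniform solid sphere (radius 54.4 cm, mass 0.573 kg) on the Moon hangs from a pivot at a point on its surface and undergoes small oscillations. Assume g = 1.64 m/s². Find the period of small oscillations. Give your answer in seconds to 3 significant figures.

4.28 s

I_cm = (2/5)mr² = 0.06783 kg·m². The pivot is at distance d = 0.544 m from the centre of mass.
By the parallel-axis theorem, I = I_cm + md² = 0.06783 + 0.1696 = 0.2374 kg·m².
T = 2π√(I/(mgd)) = 2π√(0.2374/(0.573 × 1.64 × 0.544)) = 4.28 s.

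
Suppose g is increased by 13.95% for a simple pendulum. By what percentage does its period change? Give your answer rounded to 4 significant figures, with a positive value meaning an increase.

T ∝ 1/√g, so T'/T = 1/√(1.1395) = 0.93679.
Percentage change in T = (0.93679 − 1) × 100% = -6.321%.

-6.321%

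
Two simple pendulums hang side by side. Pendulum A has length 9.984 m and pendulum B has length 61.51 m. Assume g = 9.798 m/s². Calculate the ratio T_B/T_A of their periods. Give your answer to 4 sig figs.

T ∝ √L, so T_B/T_A = √(L_B/L_A) = √(61.51/9.984) = 2.482.

2.482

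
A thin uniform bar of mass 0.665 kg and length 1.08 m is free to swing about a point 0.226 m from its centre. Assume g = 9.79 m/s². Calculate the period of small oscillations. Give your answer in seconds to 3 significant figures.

1.63 s

For a physical pendulum T = 2π√(I/(mgd)), with d = 0.2260 m from pivot to centre of mass.
I_cm = mL²/12 = 0.665 × 1.08²/12 = 0.06464 kg·m²; I = I_cm + md² = 0.06464 + 0.665 × 0.2260² = 0.09860 kg·m².
T = 2π√(0.09860/(0.665 × 9.79 × 0.2260)) = 1.63 s.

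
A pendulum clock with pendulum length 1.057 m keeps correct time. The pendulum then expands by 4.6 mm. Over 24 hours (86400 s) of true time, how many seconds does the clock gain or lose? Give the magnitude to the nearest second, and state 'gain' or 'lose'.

T ∝ √L, so T'/T = √(1.06160/1.057) = 1.00217.
In 86400 s of true time the clock registers 86400/1.00217 = 86212.6 s, so it loses 187 s.

lose 187 s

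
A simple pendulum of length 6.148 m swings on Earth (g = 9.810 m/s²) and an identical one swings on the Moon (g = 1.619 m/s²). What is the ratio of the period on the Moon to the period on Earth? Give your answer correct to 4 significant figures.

T ∝ 1/√g, so T₂/T₁ = √(g₁/g₂) = √(9.810/1.619) = 2.462.

2.462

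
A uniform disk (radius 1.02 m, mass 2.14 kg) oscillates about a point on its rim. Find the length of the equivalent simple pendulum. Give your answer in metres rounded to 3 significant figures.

1.53 m

The equivalent simple-pendulum length is L_eq = I/(md), where I is about the pivot and d = 1.020 m.
I_cm = ½mR² = 1.113 kg·m², so I = I_cm + md² = 1.113 + 2.226 = 3.340 kg·m².
L_eq = 3.340/(2.14 × 1.020) = 1.53 m.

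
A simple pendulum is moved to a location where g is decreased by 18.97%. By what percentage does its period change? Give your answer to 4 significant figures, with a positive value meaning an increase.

11.09%

T ∝ 1/√g, so T'/T = 1/√(0.81030) = 1.1109.
Percentage change in T = (1.1109 − 1) × 100% = 11.09%.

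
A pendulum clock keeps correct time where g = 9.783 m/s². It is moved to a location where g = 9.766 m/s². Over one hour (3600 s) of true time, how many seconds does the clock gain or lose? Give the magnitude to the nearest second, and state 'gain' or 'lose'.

lose 3 s

The clock's period scales as T ∝ 1/√g, so T'/T = √(9.783/9.766) = 1.00087.
In 3600 s of true time the clock registers 3600/1.00087 = 3596.9 s, so it loses 3 s.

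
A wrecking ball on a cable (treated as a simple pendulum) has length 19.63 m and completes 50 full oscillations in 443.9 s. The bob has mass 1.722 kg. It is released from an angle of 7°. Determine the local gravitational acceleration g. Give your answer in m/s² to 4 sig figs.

T = 443.9/50 = 8.8780 s.
From T = 2π√(L/g), g = 4π²L/T² = 4π² × 19.63/8.8780² = 9.832 m/s².

9.832 m/s²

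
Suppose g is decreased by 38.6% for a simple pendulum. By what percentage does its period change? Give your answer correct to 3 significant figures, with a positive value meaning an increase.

27.6%

T ∝ 1/√g, so T'/T = 1/√(0.6140) = 1.276.
Percentage change in T = (1.276 − 1) × 100% = 27.6%.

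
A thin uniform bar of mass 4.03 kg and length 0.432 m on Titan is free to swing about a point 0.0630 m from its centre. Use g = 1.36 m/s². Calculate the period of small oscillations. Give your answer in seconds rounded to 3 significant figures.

For a physical pendulum T = 2π√(I/(mgd)), with d = 0.06300 m from pivot to centre of mass.
I_cm = mL²/12 = 4.03 × 0.432²/12 = 0.06267 kg·m²; I = I_cm + md² = 0.06267 + 4.03 × 0.06300² = 0.07867 kg·m².
T = 2π√(0.07867/(4.03 × 1.36 × 0.06300)) = 3.00 s.

3.00 s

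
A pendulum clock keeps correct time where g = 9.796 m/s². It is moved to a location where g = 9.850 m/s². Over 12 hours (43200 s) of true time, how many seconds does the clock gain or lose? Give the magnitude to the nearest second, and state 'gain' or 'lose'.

gain 119 s

The clock's period scales as T ∝ 1/√g, so T'/T = √(9.796/9.850) = 0.997255.
In 43200 s of true time the clock registers 43200/0.997255 = 43318.9 s, so it gains 119 s.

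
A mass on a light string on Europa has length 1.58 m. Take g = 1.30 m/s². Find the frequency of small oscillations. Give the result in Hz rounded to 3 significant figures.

0.144 Hz

T = 2π√(L/g) = 2π√(1.58/1.30) = 6.927 s, so f = 1/T = 0.144 Hz.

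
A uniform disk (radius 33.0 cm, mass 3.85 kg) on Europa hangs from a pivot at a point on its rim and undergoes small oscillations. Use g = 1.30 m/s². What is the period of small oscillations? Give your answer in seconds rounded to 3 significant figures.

I_cm = ½mr² = 0.2096 kg·m². The pivot is at distance d = 0.330 m from the centre of mass.
By the parallel-axis theorem, I = I_cm + md² = 0.2096 + 0.4193 = 0.6289 kg·m².
T = 2π√(I/(mgd)) = 2π√(0.6289/(3.85 × 1.30 × 0.330)) = 3.88 s.

3.88 s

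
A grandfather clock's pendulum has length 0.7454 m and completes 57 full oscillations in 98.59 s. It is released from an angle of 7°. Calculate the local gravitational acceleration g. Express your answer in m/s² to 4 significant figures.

9.836 m/s²

T = 98.59/57 = 1.7296 s.
From T = 2π√(L/g), g = 4π²L/T² = 4π² × 0.7454/1.7296² = 9.836 m/s².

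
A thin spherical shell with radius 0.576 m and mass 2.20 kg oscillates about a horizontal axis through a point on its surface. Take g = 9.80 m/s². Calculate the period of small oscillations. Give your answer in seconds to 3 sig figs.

1.97 s

I_cm = (2/3)mr² = 0.4866 kg·m². The pivot is at distance d = 0.576 m from the centre of mass.
By the parallel-axis theorem, I = I_cm + md² = 0.4866 + 0.7299 = 1.217 kg·m².
T = 2π√(I/(mgd)) = 2π√(1.217/(2.20 × 9.80 × 0.576)) = 1.97 s.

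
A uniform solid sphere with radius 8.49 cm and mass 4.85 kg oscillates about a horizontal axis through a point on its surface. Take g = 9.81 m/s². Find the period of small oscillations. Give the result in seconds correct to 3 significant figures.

I_cm = (2/5)mr² = 0.01398 kg·m². The pivot is at distance d = 0.0849 m from the centre of mass.
By the parallel-axis theorem, I = I_cm + md² = 0.01398 + 0.03496 = 0.04894 kg·m².
T = 2π√(I/(mgd)) = 2π√(0.04894/(4.85 × 9.81 × 0.0849)) = 0.692 s.

0.692 s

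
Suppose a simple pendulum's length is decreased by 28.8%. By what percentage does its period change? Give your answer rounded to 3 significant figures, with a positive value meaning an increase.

T ∝ √L, so T'/T = √(0.7120) = 0.8438.
Percentage change in T = (0.8438 − 1) × 100% = -15.6%.

-15.6%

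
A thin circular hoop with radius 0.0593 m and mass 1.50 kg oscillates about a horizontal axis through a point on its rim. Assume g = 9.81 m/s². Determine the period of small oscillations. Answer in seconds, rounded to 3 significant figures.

0.691 s

I_cm = mr² = 0.005275 kg·m². The pivot is at distance d = 0.0593 m from the centre of mass.
By the parallel-axis theorem, I = I_cm + md² = 0.005275 + 0.005275 = 0.01055 kg·m².
T = 2π√(I/(mgd)) = 2π√(0.01055/(1.50 × 9.81 × 0.0593)) = 0.691 s.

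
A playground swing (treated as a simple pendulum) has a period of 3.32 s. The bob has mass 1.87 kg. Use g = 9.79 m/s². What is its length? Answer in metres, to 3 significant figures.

From T = 2π√(L/g), L = gT²/(4π²) = 9.79 × 3.320²/(4π²) = 2.73 m.

2.73 m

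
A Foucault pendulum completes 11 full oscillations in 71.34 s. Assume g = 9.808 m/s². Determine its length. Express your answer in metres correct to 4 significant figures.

T = 71.34/11 = 6.4855 s.
From T = 2π√(L/g), L = gT²/(4π²) = 9.808 × 6.4855²/(4π²) = 10.45 m.

10.45 m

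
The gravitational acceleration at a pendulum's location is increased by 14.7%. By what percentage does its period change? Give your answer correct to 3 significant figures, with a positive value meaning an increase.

-6.63%

T ∝ 1/√g, so T'/T = 1/√(1.147) = 0.9337.
Percentage change in T = (0.9337 − 1) × 100% = -6.63%.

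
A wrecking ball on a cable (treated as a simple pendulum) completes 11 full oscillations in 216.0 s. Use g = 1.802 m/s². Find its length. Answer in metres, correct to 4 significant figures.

17.60 m

T = 216.0/11 = 19.636 s.
From T = 2π√(L/g), L = gT²/(4π²) = 1.802 × 19.636²/(4π²) = 17.60 m.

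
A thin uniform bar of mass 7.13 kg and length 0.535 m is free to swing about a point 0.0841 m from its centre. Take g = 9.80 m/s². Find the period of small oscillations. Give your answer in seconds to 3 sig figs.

For a physical pendulum T = 2π√(I/(mgd)), with d = 0.08410 m from pivot to centre of mass.
I_cm = mL²/12 = 7.13 × 0.535²/12 = 0.1701 kg·m²; I = I_cm + md² = 0.1701 + 7.13 × 0.08410² = 0.2205 kg·m².
T = 2π√(0.2205/(7.13 × 9.80 × 0.08410)) = 1.22 s.

1.22 s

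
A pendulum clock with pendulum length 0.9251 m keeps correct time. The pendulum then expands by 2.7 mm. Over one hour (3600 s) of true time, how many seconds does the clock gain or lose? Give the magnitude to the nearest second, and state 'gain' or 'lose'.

lose 5 s

T ∝ √L, so T'/T = √(0.92780/0.9251) = 1.00146.
In 3600 s of true time the clock registers 3600/1.00146 = 3594.8 s, so it loses 5 s.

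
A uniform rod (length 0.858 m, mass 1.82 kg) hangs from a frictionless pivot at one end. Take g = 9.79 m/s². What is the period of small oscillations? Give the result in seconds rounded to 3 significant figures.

For a physical pendulum T = 2π√(I/(mgd)), with d = 0.4290 m from pivot to centre of mass.
I_cm = mL²/12 = 1.82 × 0.858²/12 = 0.1117 kg·m²; I = I_cm + md² = 0.1117 + 1.82 × 0.4290² = 0.4466 kg·m².
T = 2π√(0.4466/(1.82 × 9.79 × 0.4290)) = 1.52 s.

1.52 s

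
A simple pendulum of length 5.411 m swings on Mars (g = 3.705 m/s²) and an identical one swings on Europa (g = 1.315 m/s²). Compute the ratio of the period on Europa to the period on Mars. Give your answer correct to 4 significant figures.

1.679

T ∝ 1/√g, so T₂/T₁ = √(g₁/g₂) = √(3.705/1.315) = 1.679.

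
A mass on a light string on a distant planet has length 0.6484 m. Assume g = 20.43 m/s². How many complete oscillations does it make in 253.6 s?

T = 2π√(L/g) = 2π√(0.6484/20.43) = 1.1194 s.
Number of complete oscillations = ⌊253.6/1.1194⌋ = ⌊226.56⌋ = 226.

226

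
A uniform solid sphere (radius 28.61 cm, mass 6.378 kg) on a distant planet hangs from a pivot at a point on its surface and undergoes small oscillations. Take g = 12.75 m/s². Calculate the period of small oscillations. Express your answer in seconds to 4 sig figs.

1.114 s

I_cm = (2/5)mr² = 0.20882 kg·m². The pivot is at distance d = 0.2861 m from the centre of mass.
By the parallel-axis theorem, I = I_cm + md² = 0.20882 + 0.52206 = 0.73088 kg·m².
T = 2π√(I/(mgd)) = 2π√(0.73088/(6.378 × 12.75 × 0.2861)) = 1.114 s.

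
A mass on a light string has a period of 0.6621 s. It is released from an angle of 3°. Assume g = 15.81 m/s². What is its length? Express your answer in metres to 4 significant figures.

0.1756 m

From T = 2π√(L/g), L = gT²/(4π²) = 15.81 × 0.66210²/(4π²) = 0.1756 m.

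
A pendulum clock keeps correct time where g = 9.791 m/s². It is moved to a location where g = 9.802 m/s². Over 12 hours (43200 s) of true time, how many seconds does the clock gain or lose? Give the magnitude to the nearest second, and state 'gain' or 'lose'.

gain 24 s

The clock's period scales as T ∝ 1/√g, so T'/T = √(9.791/9.802) = 0.999439.
In 43200 s of true time the clock registers 43200/0.999439 = 43224.3 s, so it gains 24 s.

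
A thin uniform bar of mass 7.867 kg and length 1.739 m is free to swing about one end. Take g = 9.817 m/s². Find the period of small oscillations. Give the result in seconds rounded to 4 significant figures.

2.159 s

For a physical pendulum T = 2π√(I/(mgd)), with d = 0.86950 m from pivot to centre of mass.
I_cm = mL²/12 = 7.867 × 1.739²/12 = 1.9826 kg·m²; I = I_cm + md² = 1.9826 + 7.867 × 0.86950² = 7.9303 kg·m².
T = 2π√(7.9303/(7.867 × 9.817 × 0.86950)) = 2.159 s.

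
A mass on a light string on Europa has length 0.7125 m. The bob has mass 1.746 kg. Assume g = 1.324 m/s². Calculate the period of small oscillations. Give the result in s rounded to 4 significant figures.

T = 2π√(L/g) = 2π√(0.7125/1.324) = 2π × 0.73358 = 4.609 s.

4.609 s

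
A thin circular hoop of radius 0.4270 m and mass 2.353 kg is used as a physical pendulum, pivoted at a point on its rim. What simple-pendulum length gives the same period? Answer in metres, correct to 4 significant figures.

The equivalent simple-pendulum length is L_eq = I/(md), where I is about the pivot and d = 0.42700 m.
I_cm = mR² = 0.42902 kg·m², so I = I_cm + md² = 0.42902 + 0.42902 = 0.85804 kg·m².
L_eq = 0.85804/(2.353 × 0.42700) = 0.8540 m.

0.8540 m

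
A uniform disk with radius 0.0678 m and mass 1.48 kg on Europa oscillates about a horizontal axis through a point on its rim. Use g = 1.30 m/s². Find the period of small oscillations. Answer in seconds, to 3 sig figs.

1.76 s

I_cm = ½mr² = 0.003402 kg·m². The pivot is at distance d = 0.0678 m from the centre of mass.
By the parallel-axis theorem, I = I_cm + md² = 0.003402 + 0.006803 = 0.01020 kg·m².
T = 2π√(I/(mgd)) = 2π√(0.01020/(1.48 × 1.30 × 0.0678)) = 1.76 s.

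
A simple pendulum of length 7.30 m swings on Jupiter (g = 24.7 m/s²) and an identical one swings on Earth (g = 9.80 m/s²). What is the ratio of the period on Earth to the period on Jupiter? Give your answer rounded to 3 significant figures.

T ∝ 1/√g, so T₂/T₁ = √(g₁/g₂) = √(24.7/9.80) = 1.59.

1.59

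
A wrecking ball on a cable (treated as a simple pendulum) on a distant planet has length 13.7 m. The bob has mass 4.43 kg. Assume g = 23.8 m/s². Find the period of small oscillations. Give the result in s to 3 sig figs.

4.77 s

T = 2π√(L/g) = 2π√(13.7/23.8) = 2π × 0.7587 = 4.77 s.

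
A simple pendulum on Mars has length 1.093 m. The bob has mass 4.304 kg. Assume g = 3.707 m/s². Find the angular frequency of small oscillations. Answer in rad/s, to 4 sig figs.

1.842 rad/s

ω = √(g/L) = √(3.707/1.093) = 1.842 rad/s.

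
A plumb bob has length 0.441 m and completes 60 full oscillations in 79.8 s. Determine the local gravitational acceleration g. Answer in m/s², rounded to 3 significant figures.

9.84 m/s²

T = 79.8/60 = 1.330 s.
From T = 2π√(L/g), g = 4π²L/T² = 4π² × 0.441/1.330² = 9.84 m/s².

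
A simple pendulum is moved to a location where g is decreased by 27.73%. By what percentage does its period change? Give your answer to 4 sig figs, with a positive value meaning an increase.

T ∝ 1/√g, so T'/T = 1/√(0.72270) = 1.1763.
Percentage change in T = (1.1763 − 1) × 100% = 17.63%.

17.63%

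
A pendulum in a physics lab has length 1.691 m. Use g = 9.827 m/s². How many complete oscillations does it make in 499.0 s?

T = 2π√(L/g) = 2π√(1.691/9.827) = 2.6064 s.
Number of complete oscillations = ⌊499.0/2.6064⌋ = ⌊191.45⌋ = 191.

191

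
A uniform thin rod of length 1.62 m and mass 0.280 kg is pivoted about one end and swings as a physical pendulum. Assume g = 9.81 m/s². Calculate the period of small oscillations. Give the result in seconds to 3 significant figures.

2.08 s

For a physical pendulum T = 2π√(I/(mgd)), with d = 0.8100 m from pivot to centre of mass.
I_cm = mL²/12 = 0.280 × 1.62²/12 = 0.06124 kg·m²; I = I_cm + md² = 0.06124 + 0.280 × 0.8100² = 0.2449 kg·m².
T = 2π√(0.2449/(0.280 × 9.81 × 0.8100)) = 2.08 s.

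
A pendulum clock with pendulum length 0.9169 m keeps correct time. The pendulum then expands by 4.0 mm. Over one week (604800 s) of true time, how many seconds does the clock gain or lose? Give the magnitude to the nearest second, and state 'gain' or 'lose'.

T ∝ √L, so T'/T = √(0.92090/0.9169) = 1.00218.
In 604800 s of true time the clock registers 604800/1.00218 = 603485.1 s, so it loses 1315 s.

lose 1315 s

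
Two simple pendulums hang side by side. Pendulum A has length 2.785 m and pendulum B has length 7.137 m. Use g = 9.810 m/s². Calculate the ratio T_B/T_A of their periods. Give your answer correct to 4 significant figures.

1.601

T ∝ √L, so T_B/T_A = √(L_B/L_A) = √(7.137/2.785) = 1.601.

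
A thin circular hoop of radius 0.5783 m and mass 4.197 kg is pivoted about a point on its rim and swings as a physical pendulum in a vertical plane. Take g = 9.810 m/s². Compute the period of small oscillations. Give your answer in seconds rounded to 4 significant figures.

I_cm = mr² = 1.4036 kg·m². The pivot is at distance d = 0.5783 m from the centre of mass.
By the parallel-axis theorem, I = I_cm + md² = 1.4036 + 1.4036 = 2.8072 kg·m².
T = 2π√(I/(mgd)) = 2π√(2.8072/(4.197 × 9.810 × 0.5783)) = 2.157 s.

2.157 s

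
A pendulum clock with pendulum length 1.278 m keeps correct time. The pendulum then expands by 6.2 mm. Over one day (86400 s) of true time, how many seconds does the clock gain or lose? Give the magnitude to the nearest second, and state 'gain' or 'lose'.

T ∝ √L, so T'/T = √(1.28420/1.278) = 1.00242.
In 86400 s of true time the clock registers 86400/1.00242 = 86191.2 s, so it loses 209 s.

lose 209 s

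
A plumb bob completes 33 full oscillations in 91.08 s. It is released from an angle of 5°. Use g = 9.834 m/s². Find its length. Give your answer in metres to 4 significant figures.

T = 91.08/33 = 2.7600 s.
From T = 2π√(L/g), L = gT²/(4π²) = 9.834 × 2.7600²/(4π²) = 1.898 m.

1.898 m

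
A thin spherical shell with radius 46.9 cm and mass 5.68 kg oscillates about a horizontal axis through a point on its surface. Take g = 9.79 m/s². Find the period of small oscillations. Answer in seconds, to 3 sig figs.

I_cm = (2/3)mr² = 0.8329 kg·m². The pivot is at distance d = 0.469 m from the centre of mass.
By the parallel-axis theorem, I = I_cm + md² = 0.8329 + 1.249 = 2.082 kg·m².
T = 2π√(I/(mgd)) = 2π√(2.082/(5.68 × 9.79 × 0.469)) = 1.78 s.

1.78 s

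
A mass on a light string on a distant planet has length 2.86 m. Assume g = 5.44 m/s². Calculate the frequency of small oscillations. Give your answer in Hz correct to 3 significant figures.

0.220 Hz

T = 2π√(L/g) = 2π√(2.86/5.44) = 4.556 s, so f = 1/T = 0.220 Hz.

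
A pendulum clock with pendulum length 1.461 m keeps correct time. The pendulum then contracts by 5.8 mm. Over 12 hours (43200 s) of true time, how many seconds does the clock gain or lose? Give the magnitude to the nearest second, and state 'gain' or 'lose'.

T ∝ √L, so T'/T = √(1.45520/1.461) = 0.998013.
In 43200 s of true time the clock registers 43200/0.998013 = 43286.0 s, so it gains 86 s.

gain 86 s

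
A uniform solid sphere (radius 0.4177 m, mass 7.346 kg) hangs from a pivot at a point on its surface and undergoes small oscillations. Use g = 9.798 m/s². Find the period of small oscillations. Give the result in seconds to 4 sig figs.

1.535 s

I_cm = (2/5)mr² = 0.51267 kg·m². The pivot is at distance d = 0.4177 m from the centre of mass.
By the parallel-axis theorem, I = I_cm + md² = 0.51267 + 1.2817 = 1.7944 kg·m².
T = 2π√(I/(mgd)) = 2π√(1.7944/(7.346 × 9.798 × 0.4177)) = 1.535 s.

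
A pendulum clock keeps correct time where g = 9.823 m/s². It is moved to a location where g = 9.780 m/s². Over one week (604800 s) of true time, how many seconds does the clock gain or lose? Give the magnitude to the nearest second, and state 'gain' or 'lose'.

lose 1325 s

The clock's period scales as T ∝ 1/√g, so T'/T = √(9.823/9.780) = 1.00220.
In 604800 s of true time the clock registers 604800/1.00220 = 603474.8 s, so it loses 1325 s.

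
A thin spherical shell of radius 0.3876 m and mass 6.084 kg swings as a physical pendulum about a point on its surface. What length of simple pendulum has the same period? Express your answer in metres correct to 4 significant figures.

0.6460 m

The equivalent simple-pendulum length is L_eq = I/(md), where I is about the pivot and d = 0.38760 m.
I_cm = (2/3)mR² = 0.60935 kg·m², so I = I_cm + md² = 0.60935 + 0.91402 = 1.5234 kg·m².
L_eq = 1.5234/(6.084 × 0.38760) = 0.6460 m.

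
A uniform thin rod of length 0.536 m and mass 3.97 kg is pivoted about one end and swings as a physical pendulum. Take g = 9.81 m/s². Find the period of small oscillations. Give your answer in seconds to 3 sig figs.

For a physical pendulum T = 2π√(I/(mgd)), with d = 0.2680 m from pivot to centre of mass.
I_cm = mL²/12 = 3.97 × 0.536²/12 = 0.09505 kg·m²; I = I_cm + md² = 0.09505 + 3.97 × 0.2680² = 0.3802 kg·m².
T = 2π√(0.3802/(3.97 × 9.81 × 0.2680)) = 1.20 s.

1.20 s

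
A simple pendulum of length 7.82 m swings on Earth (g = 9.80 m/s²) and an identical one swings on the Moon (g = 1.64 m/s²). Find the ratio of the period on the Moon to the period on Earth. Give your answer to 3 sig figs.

T ∝ 1/√g, so T₂/T₁ = √(g₁/g₂) = √(9.80/1.64) = 2.44.

2.44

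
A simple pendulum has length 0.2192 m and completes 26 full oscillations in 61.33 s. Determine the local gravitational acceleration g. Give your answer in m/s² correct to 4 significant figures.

T = 61.33/26 = 2.3588 s.
From T = 2π√(L/g), g = 4π²L/T² = 4π² × 0.2192/2.3588² = 1.555 m/s².

1.555 m/s²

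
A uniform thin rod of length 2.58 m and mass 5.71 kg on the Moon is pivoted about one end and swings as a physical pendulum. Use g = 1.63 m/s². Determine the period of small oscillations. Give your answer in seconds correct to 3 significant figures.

For a physical pendulum T = 2π√(I/(mgd)), with d = 1.290 m from pivot to centre of mass.
I_cm = mL²/12 = 5.71 × 2.58²/12 = 3.167 kg·m²; I = I_cm + md² = 3.167 + 5.71 × 1.290² = 12.67 kg·m².
T = 2π√(12.67/(5.71 × 1.63 × 1.290)) = 6.45 s.

6.45 s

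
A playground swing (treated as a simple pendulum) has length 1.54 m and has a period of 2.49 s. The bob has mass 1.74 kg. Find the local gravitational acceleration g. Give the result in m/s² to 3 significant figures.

From T = 2π√(L/g), g = 4π²L/T² = 4π² × 1.54/2.490² = 9.81 m/s².

9.81 m/s²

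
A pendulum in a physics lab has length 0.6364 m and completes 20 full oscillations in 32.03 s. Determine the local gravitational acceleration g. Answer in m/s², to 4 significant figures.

T = 32.03/20 = 1.6015 s.
From T = 2π√(L/g), g = 4π²L/T² = 4π² × 0.6364/1.6015² = 9.796 m/s².

9.796 m/s²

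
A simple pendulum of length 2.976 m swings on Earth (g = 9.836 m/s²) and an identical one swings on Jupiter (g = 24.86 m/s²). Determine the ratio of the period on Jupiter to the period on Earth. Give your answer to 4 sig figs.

T ∝ 1/√g, so T₂/T₁ = √(g₁/g₂) = √(9.836/24.86) = 0.6290.

0.6290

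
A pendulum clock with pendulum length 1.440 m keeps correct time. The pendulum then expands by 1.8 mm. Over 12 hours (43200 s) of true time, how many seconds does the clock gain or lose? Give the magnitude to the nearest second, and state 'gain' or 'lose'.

T ∝ √L, so T'/T = √(1.44180/1.440) = 1.00062.
In 43200 s of true time the clock registers 43200/1.00062 = 43173.0 s, so it loses 27 s.

lose 27 s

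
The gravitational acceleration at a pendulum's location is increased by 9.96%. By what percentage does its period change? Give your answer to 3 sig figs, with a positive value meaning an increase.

T ∝ 1/√g, so T'/T = 1/√(1.100) = 0.9536.
Percentage change in T = (0.9536 − 1) × 100% = -4.64%.

-4.64%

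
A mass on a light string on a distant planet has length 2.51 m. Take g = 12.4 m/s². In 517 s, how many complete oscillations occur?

182

T = 2π√(L/g) = 2π√(2.51/12.4) = 2.827 s.
Number of complete oscillations = ⌊517/2.827⌋ = ⌊182.9⌋ = 182.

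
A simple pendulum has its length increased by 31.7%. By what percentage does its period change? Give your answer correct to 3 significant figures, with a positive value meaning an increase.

T ∝ √L, so T'/T = √(1.317) = 1.148.
Percentage change in T = (1.148 − 1) × 100% = 14.8%.

14.8%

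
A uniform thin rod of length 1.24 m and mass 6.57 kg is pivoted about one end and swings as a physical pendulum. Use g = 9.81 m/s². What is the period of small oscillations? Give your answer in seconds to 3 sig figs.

For a physical pendulum T = 2π√(I/(mgd)), with d = 0.6200 m from pivot to centre of mass.
I_cm = mL²/12 = 6.57 × 1.24²/12 = 0.8418 kg·m²; I = I_cm + md² = 0.8418 + 6.57 × 0.6200² = 3.367 kg·m².
T = 2π√(3.367/(6.57 × 9.81 × 0.6200)) = 1.82 s.

1.82 s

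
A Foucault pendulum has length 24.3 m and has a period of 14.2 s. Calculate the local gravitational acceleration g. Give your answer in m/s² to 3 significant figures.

4.76 m/s²

From T = 2π√(L/g), g = 4π²L/T² = 4π² × 24.3/14.20² = 4.76 m/s².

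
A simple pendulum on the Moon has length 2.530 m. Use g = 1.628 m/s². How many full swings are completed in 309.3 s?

39

T = 2π√(L/g) = 2π√(2.530/1.628) = 7.8327 s.
Number of complete oscillations = ⌊309.3/7.8327⌋ = ⌊39.488⌋ = 39.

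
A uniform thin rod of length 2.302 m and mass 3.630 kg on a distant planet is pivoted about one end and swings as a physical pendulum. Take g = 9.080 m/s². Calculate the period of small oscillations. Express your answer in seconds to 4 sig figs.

2.583 s

For a physical pendulum T = 2π√(I/(mgd)), with d = 1.1510 m from pivot to centre of mass.
I_cm = mL²/12 = 3.630 × 2.302²/12 = 1.6030 kg·m²; I = I_cm + md² = 1.6030 + 3.630 × 1.1510² = 6.4120 kg·m².
T = 2π√(6.4120/(3.630 × 9.080 × 1.1510)) = 2.583 s.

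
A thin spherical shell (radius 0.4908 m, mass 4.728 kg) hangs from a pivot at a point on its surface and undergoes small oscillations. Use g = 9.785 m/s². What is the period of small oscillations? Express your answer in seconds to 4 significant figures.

I_cm = (2/3)mr² = 0.75927 kg·m². The pivot is at distance d = 0.4908 m from the centre of mass.
By the parallel-axis theorem, I = I_cm + md² = 0.75927 + 1.1389 = 1.8982 kg·m².
T = 2π√(I/(mgd)) = 2π√(1.8982/(4.728 × 9.785 × 0.4908)) = 1.817 s.

1.817 s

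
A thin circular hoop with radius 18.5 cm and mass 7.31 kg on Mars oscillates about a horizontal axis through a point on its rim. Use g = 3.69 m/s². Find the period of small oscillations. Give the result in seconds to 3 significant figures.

1.99 s

I_cm = mr² = 0.2502 kg·m². The pivot is at distance d = 0.185 m from the centre of mass.
By the parallel-axis theorem, I = I_cm + md² = 0.2502 + 0.2502 = 0.5004 kg·m².
T = 2π√(I/(mgd)) = 2π√(0.5004/(7.31 × 3.69 × 0.185)) = 1.99 s.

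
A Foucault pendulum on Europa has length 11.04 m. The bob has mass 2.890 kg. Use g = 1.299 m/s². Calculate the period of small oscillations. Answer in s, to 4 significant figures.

18.32 s

T = 2π√(L/g) = 2π√(11.04/1.299) = 2π × 2.9153 = 18.32 s.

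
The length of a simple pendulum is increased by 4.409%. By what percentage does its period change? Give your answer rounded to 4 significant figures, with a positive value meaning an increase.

2.181%

T ∝ √L, so T'/T = √(1.0441) = 1.0218.
Percentage change in T = (1.0218 − 1) × 100% = 2.181%.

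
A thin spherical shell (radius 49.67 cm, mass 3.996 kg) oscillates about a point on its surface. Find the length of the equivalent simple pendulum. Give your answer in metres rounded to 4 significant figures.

0.8278 m

The equivalent simple-pendulum length is L_eq = I/(md), where I is about the pivot and d = 0.49670 m.
I_cm = (2/3)mR² = 0.65724 kg·m², so I = I_cm + md² = 0.65724 + 0.98586 = 1.6431 kg·m².
L_eq = 1.6431/(3.996 × 0.49670) = 0.8278 m.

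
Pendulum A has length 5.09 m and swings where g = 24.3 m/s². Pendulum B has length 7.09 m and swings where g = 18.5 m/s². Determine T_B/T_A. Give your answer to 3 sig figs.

1.35

T = 2π√(L/g), so T_B/T_A = √((L_B/g_B)/(L_A/g_A)) = √((7.09/18.5)/(5.09/24.3)) = 1.35.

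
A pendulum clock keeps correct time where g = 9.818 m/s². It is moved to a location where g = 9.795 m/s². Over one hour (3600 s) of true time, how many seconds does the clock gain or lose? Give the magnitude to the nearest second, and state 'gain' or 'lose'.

lose 4 s

The clock's period scales as T ∝ 1/√g, so T'/T = √(9.818/9.795) = 1.00117.
In 3600 s of true time the clock registers 3600/1.00117 = 3595.8 s, so it loses 4 s.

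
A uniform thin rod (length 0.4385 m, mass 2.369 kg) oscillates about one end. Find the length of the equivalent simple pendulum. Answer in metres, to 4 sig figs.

0.2923 m

The equivalent simple-pendulum length is L_eq = I/(md), where I is about the pivot and d = 0.21925 m.
I_cm = (1/12)mL² = 0.037960 kg·m², so I = I_cm + md² = 0.037960 + 0.11388 = 0.15184 kg·m².
L_eq = 0.15184/(2.369 × 0.21925) = 0.2923 m.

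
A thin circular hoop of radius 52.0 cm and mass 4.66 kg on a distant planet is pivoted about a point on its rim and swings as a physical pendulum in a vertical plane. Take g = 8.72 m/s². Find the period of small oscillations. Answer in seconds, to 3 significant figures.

I_cm = mr² = 1.260 kg·m². The pivot is at distance d = 0.520 m from the centre of mass.
By the parallel-axis theorem, I = I_cm + md² = 1.260 + 1.260 = 2.520 kg·m².
T = 2π√(I/(mgd)) = 2π√(2.520/(4.66 × 8.72 × 0.520)) = 2.17 s.

2.17 s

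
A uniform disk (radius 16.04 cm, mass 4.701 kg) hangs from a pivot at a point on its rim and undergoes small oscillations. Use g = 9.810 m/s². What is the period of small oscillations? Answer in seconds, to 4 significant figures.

I_cm = ½mr² = 0.060474 kg·m². The pivot is at distance d = 0.1604 m from the centre of mass.
By the parallel-axis theorem, I = I_cm + md² = 0.060474 + 0.12095 = 0.18142 kg·m².
T = 2π√(I/(mgd)) = 2π√(0.18142/(4.701 × 9.810 × 0.1604)) = 0.9840 s.

0.9840 s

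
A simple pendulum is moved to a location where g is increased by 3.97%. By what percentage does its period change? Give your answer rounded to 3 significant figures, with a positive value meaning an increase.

T ∝ 1/√g, so T'/T = 1/√(1.040) = 0.9807.
Percentage change in T = (0.9807 − 1) × 100% = -1.93%.

-1.93%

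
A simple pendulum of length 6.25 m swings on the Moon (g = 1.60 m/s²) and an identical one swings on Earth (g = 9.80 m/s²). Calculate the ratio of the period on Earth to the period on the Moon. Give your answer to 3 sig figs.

T ∝ 1/√g, so T₂/T₁ = √(g₁/g₂) = √(1.60/9.80) = 0.404.

0.404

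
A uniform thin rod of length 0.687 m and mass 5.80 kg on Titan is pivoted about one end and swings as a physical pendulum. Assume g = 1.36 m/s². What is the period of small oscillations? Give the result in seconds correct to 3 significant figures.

3.65 s

For a physical pendulum T = 2π√(I/(mgd)), with d = 0.3435 m from pivot to centre of mass.
I_cm = mL²/12 = 5.80 × 0.687²/12 = 0.2281 kg·m²; I = I_cm + md² = 0.2281 + 5.80 × 0.3435² = 0.9125 kg·m².
T = 2π√(0.9125/(5.80 × 1.36 × 0.3435)) = 3.65 s.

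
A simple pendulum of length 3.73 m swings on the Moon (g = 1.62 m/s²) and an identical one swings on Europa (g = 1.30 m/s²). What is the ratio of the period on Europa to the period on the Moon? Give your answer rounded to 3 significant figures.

T ∝ 1/√g, so T₂/T₁ = √(g₁/g₂) = √(1.62/1.30) = 1.12.

1.12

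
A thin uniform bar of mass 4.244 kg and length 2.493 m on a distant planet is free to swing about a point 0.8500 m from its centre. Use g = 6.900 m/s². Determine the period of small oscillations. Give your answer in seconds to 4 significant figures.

2.890 s

For a physical pendulum T = 2π√(I/(mgd)), with d = 0.85000 m from pivot to centre of mass.
I_cm = mL²/12 = 4.244 × 2.493²/12 = 2.1981 kg·m²; I = I_cm + md² = 2.1981 + 4.244 × 0.85000² = 5.2643 kg·m².
T = 2π√(5.2643/(4.244 × 6.900 × 0.85000)) = 2.890 s.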